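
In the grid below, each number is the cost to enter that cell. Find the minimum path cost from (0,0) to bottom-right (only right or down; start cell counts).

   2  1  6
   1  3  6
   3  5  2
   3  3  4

One optimal route is [0,0] -> [1,0] -> [2,0] -> [3,0] -> [3,1] -> [3,2].
Its cost is 2 + 1 + 3 + 3 + 3 + 4 = 16.
(Top row then right column would cost 21.)

16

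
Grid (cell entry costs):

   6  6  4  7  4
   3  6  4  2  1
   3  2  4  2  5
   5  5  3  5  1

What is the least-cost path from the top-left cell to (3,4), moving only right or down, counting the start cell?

26

Cheapest: [0,0]→[1,0]→[2,0]→[2,1]→[2,2]→[2,3]→[2,4]→[3,4]
  6 + 3 + 3 + 2 + 4 + 2 + 5 + 1 = 26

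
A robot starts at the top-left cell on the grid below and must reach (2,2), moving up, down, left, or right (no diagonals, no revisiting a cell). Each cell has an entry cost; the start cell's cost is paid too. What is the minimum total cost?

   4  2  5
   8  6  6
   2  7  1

18

Cheapest: [0,0] → [0,1] → [0,2] → [1,2] → [2,2]
  4 + 2 + 5 + 6 + 1 = 18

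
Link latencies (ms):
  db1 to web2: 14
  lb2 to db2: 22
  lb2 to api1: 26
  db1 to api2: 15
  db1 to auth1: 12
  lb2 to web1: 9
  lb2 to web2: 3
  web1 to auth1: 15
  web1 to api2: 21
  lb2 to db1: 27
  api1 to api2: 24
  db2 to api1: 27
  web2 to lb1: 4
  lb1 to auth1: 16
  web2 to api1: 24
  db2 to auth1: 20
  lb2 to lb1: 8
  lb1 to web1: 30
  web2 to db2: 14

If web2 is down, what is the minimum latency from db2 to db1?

Checking several routes:
db2→lb2→web1→auth1→db1: 22 + 9 + 15 + 12 = 58
db2→auth1→db1: 20 + 12 = 32
db2→lb2→db1: 22 + 27 = 49
db2→lb2→lb1→auth1→db1: 22 + 8 + 16 + 12 = 58
Shortest: 32 ms.

32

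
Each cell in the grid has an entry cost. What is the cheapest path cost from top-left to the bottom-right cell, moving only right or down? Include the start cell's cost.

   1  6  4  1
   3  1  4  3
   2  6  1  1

Path (0,0) -> (1,0) -> (1,1) -> (1,2) -> (2,2) -> (2,3): 1 + 3 + 1 + 4 + 1 + 1 = 11.

11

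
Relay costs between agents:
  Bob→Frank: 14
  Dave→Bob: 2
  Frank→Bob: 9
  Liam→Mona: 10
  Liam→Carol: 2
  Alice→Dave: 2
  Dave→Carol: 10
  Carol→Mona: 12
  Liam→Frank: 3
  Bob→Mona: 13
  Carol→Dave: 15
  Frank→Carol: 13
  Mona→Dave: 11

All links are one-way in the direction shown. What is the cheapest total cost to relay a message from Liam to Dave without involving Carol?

Paths from Liam to Dave avoiding Carol:
Liam-Mona-Dave: 10 + 11 = 21
Liam-Frank-Bob-Mona-Dave: 3 + 9 + 13 + 11 = 36
Shortest: 21.

21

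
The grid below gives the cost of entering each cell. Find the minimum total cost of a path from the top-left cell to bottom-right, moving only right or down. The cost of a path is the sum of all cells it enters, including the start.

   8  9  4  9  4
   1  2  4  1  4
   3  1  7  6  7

27

One optimal route is (0,0) → (1,0) → (1,1) → (1,2) → (1,3) → (1,4) → (2,4).
Its cost is 8 + 1 + 2 + 4 + 1 + 4 + 7 = 27.
For comparison, the top-then-right route costs 45.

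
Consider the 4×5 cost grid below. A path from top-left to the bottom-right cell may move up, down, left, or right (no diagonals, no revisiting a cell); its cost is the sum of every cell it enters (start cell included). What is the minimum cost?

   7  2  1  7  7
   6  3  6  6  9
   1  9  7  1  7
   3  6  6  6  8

Path [0,0] [0,1] [0,2] [1,2] [1,3] [2,3] [3,3] [3,4]: 7 + 2 + 1 + 6 + 6 + 1 + 6 + 8 = 37.

37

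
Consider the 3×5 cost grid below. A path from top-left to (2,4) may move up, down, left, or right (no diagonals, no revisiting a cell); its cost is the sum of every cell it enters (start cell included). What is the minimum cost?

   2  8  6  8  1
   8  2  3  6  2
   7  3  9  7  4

27

Path r0c0→r0c1→r1c1→r1c2→r1c3→r1c4→r2c4: 2 + 8 + 2 + 3 + 6 + 2 + 4 = 27.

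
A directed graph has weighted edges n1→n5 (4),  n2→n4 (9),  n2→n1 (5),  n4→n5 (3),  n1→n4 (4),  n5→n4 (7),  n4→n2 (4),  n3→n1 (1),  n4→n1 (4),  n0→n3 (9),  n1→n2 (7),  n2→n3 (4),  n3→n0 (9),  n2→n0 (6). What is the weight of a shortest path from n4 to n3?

8

A few of the n4→n3 routes:
n4 - n1 - n2 - n3: 4 + 7 + 4 = 15
n4 - n2 - n0 - n3: 4 + 6 + 9 = 19
n4 - n2 - n3: 4 + 4 = 8
The minimum is 8.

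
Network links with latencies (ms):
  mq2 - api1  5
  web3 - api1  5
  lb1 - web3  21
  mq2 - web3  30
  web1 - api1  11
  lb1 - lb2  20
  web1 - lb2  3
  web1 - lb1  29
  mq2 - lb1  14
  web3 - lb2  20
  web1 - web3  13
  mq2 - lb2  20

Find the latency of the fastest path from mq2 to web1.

Checking several routes:
mq2 -> api1 -> web3 -> lb2 -> web1: 5 + 5 + 20 + 3 = 33
mq2 -> lb2 -> web1: 20 + 3 = 23
mq2 -> api1 -> web3 -> web1: 5 + 5 + 13 = 23
mq2 -> api1 -> web1: 5 + 11 = 16
Shortest: 16 ms.

16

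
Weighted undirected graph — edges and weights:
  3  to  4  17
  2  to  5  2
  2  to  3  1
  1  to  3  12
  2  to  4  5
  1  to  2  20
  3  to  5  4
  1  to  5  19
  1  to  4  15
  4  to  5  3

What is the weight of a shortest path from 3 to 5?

3

Checking several routes:
3-2-4-5: 1 + 5 + 3 = 9
3-2-5: 1 + 2 = 3
3-5: 4
Shortest: 3.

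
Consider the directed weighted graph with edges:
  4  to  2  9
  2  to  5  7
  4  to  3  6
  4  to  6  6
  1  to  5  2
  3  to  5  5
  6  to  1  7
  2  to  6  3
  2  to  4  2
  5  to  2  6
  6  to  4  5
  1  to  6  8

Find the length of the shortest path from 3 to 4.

13

Routes from 3 to 4:
3 - 5 - 2 - 4: 5 + 6 + 2 = 13
3 - 5 - 2 - 6 - 4: 5 + 6 + 3 + 5 = 19
The minimum is 13.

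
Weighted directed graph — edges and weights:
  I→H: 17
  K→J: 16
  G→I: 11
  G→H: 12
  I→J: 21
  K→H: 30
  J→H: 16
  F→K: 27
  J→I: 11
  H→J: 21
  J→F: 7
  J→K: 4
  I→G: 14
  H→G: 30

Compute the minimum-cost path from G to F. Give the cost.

39

Candidate routes:
G - H - J - F: 12 + 21 + 7 = 40
G - I - H - J - F: 11 + 17 + 21 + 7 = 56
G - I - J - F: 11 + 21 + 7 = 39
The minimum is 39.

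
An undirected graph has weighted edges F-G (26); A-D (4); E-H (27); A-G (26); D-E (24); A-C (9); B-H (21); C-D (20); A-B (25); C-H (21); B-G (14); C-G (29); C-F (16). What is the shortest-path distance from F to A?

25

Some routes from F to A:
F-G-C-A: 26 + 29 + 9 = 64
F-G-A: 26 + 26 = 52
F-C-A: 16 + 9 = 25
F-C-D-A: 16 + 20 + 4 = 40
Best route has total 25.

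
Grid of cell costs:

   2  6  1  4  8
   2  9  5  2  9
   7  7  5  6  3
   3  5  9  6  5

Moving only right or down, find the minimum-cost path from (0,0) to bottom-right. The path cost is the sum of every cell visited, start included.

29

Take (0,0) -> (0,1) -> (0,2) -> (0,3) -> (1,3) -> (2,3) -> (2,4) -> (3,4) for a total of 2 + 6 + 1 + 4 + 2 + 6 + 3 + 5 = 29.
(Top row then right column would cost 38.)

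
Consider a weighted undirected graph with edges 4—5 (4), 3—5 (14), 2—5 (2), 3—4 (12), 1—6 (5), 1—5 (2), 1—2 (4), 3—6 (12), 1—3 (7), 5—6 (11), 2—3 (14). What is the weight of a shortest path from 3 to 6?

Comparing a few candidate routes:
3 → 1 → 6: 7 + 5 = 12
3 → 6: 12
3 → 1 → 5 → 6: 7 + 2 + 11 = 20
The minimum is 12.

12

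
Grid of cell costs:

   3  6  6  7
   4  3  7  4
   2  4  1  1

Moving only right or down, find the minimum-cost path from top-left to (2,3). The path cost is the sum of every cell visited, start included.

15

One optimal route is [0,0] → [1,0] → [2,0] → [2,1] → [2,2] → [2,3].
Its cost is 3 + 4 + 2 + 4 + 1 + 1 = 15.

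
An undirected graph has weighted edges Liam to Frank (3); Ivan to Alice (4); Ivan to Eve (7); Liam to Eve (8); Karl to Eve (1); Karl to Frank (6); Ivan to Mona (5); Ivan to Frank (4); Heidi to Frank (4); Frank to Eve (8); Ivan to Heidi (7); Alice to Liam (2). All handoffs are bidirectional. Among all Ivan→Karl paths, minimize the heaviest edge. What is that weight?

Checking several routes:
Ivan -> Frank -> Karl: max(4, 6) = 6
Ivan -> Heidi -> Frank -> Karl: max(7, 4, 6) = 7
Ivan -> Frank -> Liam -> Eve -> Karl: max(4, 3, 8, 1) = 8
Ivan -> Alice -> Liam -> Frank -> Karl: max(4, 2, 3, 6) = 6
Ivan -> Eve -> Karl: max(7, 1) = 7
Ivan -> Frank -> Eve -> Karl: max(4, 8, 1) = 8
Smallest bottleneck: 6.

6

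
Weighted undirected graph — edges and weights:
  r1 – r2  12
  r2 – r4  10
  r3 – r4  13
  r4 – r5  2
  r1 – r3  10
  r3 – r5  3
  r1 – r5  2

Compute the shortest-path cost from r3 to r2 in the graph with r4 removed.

Candidate routes:
r3 - r5 - r1 - r2: 3 + 2 + 12 = 17
r3 - r1 - r2: 10 + 12 = 22
Shortest: 17.

17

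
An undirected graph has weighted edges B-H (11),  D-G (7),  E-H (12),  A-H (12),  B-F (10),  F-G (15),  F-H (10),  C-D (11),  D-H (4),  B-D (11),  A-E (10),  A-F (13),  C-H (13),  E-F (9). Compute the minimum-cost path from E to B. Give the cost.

Checking several routes:
E -> F -> B: 9 + 10 = 19
E -> H -> B: 12 + 11 = 23
E -> F -> H -> B: 9 + 10 + 11 = 30
E -> H -> D -> B: 12 + 4 + 11 = 27
Best route has total 19.

19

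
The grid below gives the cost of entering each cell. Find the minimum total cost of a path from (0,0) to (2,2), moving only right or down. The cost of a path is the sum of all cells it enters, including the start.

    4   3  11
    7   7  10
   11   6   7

27

Cheapest: [0,0] → [0,1] → [1,1] → [2,1] → [2,2]
  4 + 3 + 7 + 6 + 7 = 27
(Top row then right column would cost 35.)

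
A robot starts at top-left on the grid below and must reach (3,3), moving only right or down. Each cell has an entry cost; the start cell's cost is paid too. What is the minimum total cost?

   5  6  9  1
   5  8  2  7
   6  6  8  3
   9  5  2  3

32

Cheapest: [0,0] → [1,0] → [2,0] → [2,1] → [3,1] → [3,2] → [3,3]
  5 + 5 + 6 + 6 + 5 + 2 + 3 = 32
For comparison, the top-then-right route costs 34.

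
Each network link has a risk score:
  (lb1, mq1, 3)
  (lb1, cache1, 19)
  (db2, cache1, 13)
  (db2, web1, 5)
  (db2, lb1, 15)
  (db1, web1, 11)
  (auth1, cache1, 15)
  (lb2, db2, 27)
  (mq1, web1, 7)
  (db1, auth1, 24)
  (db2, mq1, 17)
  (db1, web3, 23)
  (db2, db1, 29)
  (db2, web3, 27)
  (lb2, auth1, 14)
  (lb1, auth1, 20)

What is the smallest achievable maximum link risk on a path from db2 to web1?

A few of the db2→web1 routes:
db2 -> web1: max(5) = 5
db2 -> mq1 -> web1: max(17, 7) = 17
db2 -> lb1 -> mq1 -> web1: max(15, 3, 7) = 15
db2 -> cache1 -> lb1 -> mq1 -> web1: max(13, 19, 3, 7) = 19
db2 -> cache1 -> auth1 -> lb1 -> mq1 -> web1: max(13, 15, 20, 3, 7) = 20
Smallest bottleneck: 5.

5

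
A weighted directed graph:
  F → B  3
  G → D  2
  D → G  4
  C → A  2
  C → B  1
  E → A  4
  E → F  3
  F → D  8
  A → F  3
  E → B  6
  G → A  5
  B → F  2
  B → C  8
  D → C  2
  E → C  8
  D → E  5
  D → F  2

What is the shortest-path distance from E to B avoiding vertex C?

Routes from E to B avoiding C:
E -> B: 6
E -> A -> F -> B: 4 + 3 + 3 = 10
E -> F -> B: 3 + 3 = 6
The minimum is 6.

6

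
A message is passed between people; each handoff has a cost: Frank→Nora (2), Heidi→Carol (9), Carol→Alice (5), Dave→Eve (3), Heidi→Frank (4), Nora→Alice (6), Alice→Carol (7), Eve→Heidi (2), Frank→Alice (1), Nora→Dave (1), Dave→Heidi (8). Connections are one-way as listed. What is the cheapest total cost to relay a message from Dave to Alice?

10

Some routes from Dave to Alice:
Dave-Heidi-Frank-Alice: 8 + 4 + 1 = 13
Dave-Eve-Heidi-Frank-Alice: 3 + 2 + 4 + 1 = 10
Dave-Eve-Heidi-Frank-Nora-Alice: 3 + 2 + 4 + 2 + 6 = 17
Best route has total 10.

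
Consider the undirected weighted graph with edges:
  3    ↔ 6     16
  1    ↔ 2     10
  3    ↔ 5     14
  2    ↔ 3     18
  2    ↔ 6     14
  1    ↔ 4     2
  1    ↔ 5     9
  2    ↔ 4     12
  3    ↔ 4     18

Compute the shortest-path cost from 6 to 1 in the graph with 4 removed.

24

Candidate routes:
6 -> 2 -> 1: 14 + 10 = 24
6 -> 3 -> 5 -> 1: 16 + 14 + 9 = 39
6 -> 2 -> 3 -> 5 -> 1: 14 + 18 + 14 + 9 = 55
6 -> 3 -> 2 -> 1: 16 + 18 + 10 = 44
Shortest: 24.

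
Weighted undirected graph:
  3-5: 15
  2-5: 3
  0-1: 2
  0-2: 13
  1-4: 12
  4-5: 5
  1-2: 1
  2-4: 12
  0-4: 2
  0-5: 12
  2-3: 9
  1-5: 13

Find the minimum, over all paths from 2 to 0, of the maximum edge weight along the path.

2

Checking several routes:
2 - 5 - 4 - 0: max(3, 5, 2) = 5
2 - 1 - 0: max(1, 2) = 2
2 - 4 - 5 - 0: max(12, 5, 12) = 12
2 - 4 - 1 - 0: max(12, 12, 2) = 12
Best route has worst link 2.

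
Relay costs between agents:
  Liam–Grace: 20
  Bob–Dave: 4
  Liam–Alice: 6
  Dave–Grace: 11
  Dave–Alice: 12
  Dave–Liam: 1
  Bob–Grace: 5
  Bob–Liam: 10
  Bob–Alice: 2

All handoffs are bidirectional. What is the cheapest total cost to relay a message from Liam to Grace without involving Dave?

13

Paths from Liam to Grace avoiding Dave:
Liam -> Bob -> Grace: 10 + 5 = 15
Liam -> Alice -> Bob -> Grace: 6 + 2 + 5 = 13
Liam -> Grace: 20
The minimum is 13.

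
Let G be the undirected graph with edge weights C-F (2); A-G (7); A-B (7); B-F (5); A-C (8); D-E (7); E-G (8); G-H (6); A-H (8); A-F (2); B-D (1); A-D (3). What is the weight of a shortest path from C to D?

7

Checking several routes:
C → F → A → D: 2 + 2 + 3 = 7
C → A → D: 8 + 3 = 11
C → F → B → D: 2 + 5 + 1 = 8
C → F → A → B → D: 2 + 2 + 7 + 1 = 12
The minimum is 7.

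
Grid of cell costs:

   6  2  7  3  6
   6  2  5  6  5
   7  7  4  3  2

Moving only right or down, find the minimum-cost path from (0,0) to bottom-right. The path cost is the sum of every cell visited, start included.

24

Take r0c0→r0c1→r1c1→r1c2→r2c2→r2c3→r2c4 for a total of 6 + 2 + 2 + 5 + 4 + 3 + 2 = 24.
For comparison, the top-then-right route costs 31.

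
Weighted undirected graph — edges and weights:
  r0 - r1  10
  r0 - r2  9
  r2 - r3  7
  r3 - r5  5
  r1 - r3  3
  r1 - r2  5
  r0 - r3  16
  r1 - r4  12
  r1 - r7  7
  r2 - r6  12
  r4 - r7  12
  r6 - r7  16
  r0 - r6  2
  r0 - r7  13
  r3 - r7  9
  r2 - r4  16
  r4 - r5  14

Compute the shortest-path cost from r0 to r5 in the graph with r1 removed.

21

Some routes from r0 to r5 avoiding r1:
r0-r2-r3-r5: 9 + 7 + 5 = 21
r0-r3-r5: 16 + 5 = 21
r0-r6-r2-r3-r5: 2 + 12 + 7 + 5 = 26
Shortest: 21.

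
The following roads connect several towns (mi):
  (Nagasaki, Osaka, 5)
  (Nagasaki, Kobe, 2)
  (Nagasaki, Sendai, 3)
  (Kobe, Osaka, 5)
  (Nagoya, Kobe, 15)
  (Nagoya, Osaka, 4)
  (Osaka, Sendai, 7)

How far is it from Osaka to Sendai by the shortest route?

7

Paths from Osaka to Sendai:
Osaka→Nagasaki→Sendai: 5 + 3 = 8
Osaka→Kobe→Nagasaki→Sendai: 5 + 2 + 3 = 10
Osaka→Sendai: 7
Osaka→Nagoya→Kobe→Nagasaki→Sendai: 4 + 15 + 2 + 3 = 24
Best route has total 7 mi.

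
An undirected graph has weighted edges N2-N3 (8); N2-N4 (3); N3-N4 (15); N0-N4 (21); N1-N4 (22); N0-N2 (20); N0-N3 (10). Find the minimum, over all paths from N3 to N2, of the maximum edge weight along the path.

Paths from N3 to N2:
N3 → N4 → N0 → N2: max(15, 21, 20) = 21
N3 → N4 → N2: max(15, 3) = 15
N3 → N0 → N4 → N2: max(10, 21, 3) = 21
N3 → N2: max(8) = 8
N3 → N0 → N2: max(10, 20) = 20
Best route has worst link 8.

8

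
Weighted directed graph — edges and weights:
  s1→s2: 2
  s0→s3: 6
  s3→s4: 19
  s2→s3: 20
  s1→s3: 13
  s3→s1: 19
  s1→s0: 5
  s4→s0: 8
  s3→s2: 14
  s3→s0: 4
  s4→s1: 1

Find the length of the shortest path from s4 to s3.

Checking several routes:
s4→s0→s3: 8 + 6 = 14
s4→s1→s0→s3: 1 + 5 + 6 = 12
s4→s1→s3: 1 + 13 = 14
The minimum is 12.

12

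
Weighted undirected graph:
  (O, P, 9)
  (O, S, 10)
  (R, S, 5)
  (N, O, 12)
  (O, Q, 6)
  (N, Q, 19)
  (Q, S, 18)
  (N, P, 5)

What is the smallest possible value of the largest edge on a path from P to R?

10

Checking several routes:
P → N → O → S → R: max(5, 12, 10, 5) = 12
P → N → O → Q → S → R: max(5, 12, 6, 18, 5) = 18
P → N → Q → O → S → R: max(5, 19, 6, 10, 5) = 19
P → O → S → R: max(9, 10, 5) = 10
P → O → Q → S → R: max(9, 6, 18, 5) = 18
Best route has worst link 10.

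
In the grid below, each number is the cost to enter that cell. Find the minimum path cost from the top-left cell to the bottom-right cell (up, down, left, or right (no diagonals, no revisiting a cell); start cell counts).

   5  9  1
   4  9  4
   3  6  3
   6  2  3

23

Cheapest: (0,0)→(1,0)→(2,0)→(2,1)→(3,1)→(3,2)
  5 + 4 + 3 + 6 + 2 + 3 = 23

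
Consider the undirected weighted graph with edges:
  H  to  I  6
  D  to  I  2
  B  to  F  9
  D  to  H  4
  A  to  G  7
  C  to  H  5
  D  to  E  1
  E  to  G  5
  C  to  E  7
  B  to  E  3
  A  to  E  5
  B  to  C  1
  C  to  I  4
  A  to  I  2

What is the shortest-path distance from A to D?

4

Comparing a few candidate routes:
A - I - D: 2 + 2 = 4
A - I - H - D: 2 + 6 + 4 = 12
A - G - E - D: 7 + 5 + 1 = 13
A - E - D: 5 + 1 = 6
A - I - C - B - E - D: 2 + 4 + 1 + 3 + 1 = 11
Best route has total 4.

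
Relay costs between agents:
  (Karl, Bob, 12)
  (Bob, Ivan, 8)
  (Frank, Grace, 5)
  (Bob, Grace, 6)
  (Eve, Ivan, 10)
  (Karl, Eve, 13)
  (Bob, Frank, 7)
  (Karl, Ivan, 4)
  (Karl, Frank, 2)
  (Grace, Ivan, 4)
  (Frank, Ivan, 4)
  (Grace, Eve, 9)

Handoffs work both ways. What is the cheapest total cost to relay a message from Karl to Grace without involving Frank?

8

Comparing a few candidate routes:
Karl→Ivan→Bob→Grace: 4 + 8 + 6 = 18
Karl→Bob→Grace: 12 + 6 = 18
Karl→Eve→Grace: 13 + 9 = 22
Karl→Ivan→Grace: 4 + 4 = 8
Best route has total 8.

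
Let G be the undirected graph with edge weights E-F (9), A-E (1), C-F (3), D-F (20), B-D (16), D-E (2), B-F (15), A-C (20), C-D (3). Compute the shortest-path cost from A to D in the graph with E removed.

Routes from A to D avoiding E:
A-C-F-D: 20 + 3 + 20 = 43
A-C-D: 20 + 3 = 23
A-C-F-B-D: 20 + 3 + 15 + 16 = 54
The minimum is 23.

23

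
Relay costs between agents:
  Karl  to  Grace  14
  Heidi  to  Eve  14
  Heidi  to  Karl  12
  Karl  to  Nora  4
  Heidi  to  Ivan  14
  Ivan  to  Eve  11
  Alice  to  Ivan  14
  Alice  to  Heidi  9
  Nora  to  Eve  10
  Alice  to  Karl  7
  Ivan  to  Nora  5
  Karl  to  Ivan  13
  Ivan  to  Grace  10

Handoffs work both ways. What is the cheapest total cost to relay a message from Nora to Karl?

4

A few of the Nora→Karl routes:
Nora → Ivan → Heidi → Karl: 5 + 14 + 12 = 31
Nora → Ivan → Grace → Karl: 5 + 10 + 14 = 29
Nora → Ivan → Karl: 5 + 13 = 18
Nora → Eve → Ivan → Karl: 10 + 11 + 13 = 34
Nora → Karl: 4
Nora → Ivan → Alice → Karl: 5 + 14 + 7 = 26
The minimum is 4.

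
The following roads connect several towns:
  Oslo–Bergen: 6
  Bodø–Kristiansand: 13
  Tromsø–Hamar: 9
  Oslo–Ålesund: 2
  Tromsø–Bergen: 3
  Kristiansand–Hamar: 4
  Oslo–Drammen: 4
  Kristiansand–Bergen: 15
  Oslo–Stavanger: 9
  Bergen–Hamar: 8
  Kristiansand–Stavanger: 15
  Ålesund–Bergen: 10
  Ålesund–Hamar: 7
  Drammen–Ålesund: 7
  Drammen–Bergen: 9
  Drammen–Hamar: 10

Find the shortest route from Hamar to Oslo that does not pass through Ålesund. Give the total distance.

14

Checking several routes:
Hamar-Drammen-Oslo: 10 + 4 = 14
Hamar-Tromsø-Bergen-Oslo: 9 + 3 + 6 = 18
Hamar-Bergen-Drammen-Oslo: 8 + 9 + 4 = 21
Hamar-Bergen-Oslo: 8 + 6 = 14
Shortest: 14.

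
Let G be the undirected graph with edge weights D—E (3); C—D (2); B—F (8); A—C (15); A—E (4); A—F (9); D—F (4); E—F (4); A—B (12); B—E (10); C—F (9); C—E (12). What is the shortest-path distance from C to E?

Checking several routes:
C-F-D-E: 9 + 4 + 3 = 16
C-E: 12
C-D-E: 2 + 3 = 5
C-F-E: 9 + 4 = 13
C-D-F-A-E: 2 + 4 + 9 + 4 = 19
C-D-F-E: 2 + 4 + 4 = 10
Shortest: 5.

5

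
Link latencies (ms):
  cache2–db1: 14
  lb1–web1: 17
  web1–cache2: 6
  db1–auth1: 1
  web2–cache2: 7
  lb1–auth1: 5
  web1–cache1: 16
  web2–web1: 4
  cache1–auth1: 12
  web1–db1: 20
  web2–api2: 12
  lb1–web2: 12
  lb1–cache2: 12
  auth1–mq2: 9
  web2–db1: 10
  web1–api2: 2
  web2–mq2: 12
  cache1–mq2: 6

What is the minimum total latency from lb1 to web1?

16

Some routes from lb1 to web1:
lb1-web2-web1: 12 + 4 = 16
lb1-cache2-web1: 12 + 6 = 18
lb1-web1: 17
Shortest: 16 ms.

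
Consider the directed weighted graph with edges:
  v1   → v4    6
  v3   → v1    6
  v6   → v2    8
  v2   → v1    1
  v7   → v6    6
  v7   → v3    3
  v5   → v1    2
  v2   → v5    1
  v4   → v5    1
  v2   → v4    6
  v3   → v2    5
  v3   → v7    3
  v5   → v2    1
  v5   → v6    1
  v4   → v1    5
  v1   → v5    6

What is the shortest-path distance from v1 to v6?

Routes from v1 to v6:
v1-v5-v6: 6 + 1 = 7
v1-v4-v5-v6: 6 + 1 + 1 = 8
Shortest: 7.

7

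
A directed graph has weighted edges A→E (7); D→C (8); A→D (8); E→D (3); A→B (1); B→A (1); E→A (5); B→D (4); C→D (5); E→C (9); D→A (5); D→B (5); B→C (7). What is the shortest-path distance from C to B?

Routes from C to B:
C -> D -> B: 5 + 5 = 10
C -> D -> A -> B: 5 + 5 + 1 = 11
The minimum is 10.

10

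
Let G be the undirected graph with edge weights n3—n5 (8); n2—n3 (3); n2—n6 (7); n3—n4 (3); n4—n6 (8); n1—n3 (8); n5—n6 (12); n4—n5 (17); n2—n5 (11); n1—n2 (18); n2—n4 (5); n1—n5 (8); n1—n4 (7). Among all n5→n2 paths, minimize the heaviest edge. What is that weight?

Comparing a few candidate routes:
n5→n1→n3→n4→n2: max(8, 8, 3, 5) = 8
n5→n1→n3→n2: max(8, 8, 3) = 8
n5→n1→n4→n6→n2: max(8, 7, 8, 7) = 8
n5→n1→n4→n3→n2: max(8, 7, 3, 3) = 8
n5→n1→n4→n2: max(8, 7, 5) = 8
n5→n1→n3→n4→n6→n2: max(8, 8, 3, 8, 7) = 8
Best route has worst link 8.

8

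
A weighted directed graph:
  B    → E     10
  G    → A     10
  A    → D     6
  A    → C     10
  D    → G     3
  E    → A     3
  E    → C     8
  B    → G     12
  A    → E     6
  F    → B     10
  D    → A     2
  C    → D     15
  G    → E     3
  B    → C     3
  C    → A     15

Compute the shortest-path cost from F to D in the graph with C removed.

29

Paths from F to D avoiding C:
F - B - E - A - D: 10 + 10 + 3 + 6 = 29
F - B - G - A - D: 10 + 12 + 10 + 6 = 38
F - B - G - E - A - D: 10 + 12 + 3 + 3 + 6 = 34
The minimum is 29.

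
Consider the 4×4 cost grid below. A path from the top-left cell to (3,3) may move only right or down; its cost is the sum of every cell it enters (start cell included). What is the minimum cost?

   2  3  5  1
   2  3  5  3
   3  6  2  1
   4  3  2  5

20

One optimal route is r0c0→r0c1→r0c2→r0c3→r1c3→r2c3→r3c3.
Its cost is 2 + 3 + 5 + 1 + 3 + 1 + 5 = 20.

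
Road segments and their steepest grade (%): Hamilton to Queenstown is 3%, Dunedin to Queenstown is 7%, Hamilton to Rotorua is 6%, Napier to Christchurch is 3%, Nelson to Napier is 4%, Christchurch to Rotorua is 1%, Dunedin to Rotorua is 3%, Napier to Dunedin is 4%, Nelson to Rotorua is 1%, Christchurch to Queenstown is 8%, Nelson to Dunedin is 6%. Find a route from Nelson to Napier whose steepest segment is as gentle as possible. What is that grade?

3

Comparing a few candidate routes:
Nelson→Napier: max(4) = 4
Nelson→Dunedin→Rotorua→Christchurch→Napier: max(6, 3, 1, 3) = 6
Nelson→Rotorua→Christchurch→Napier: max(1, 1, 3) = 3
Nelson→Rotorua→Dunedin→Napier: max(1, 3, 4) = 4
Best route has worst link 3%.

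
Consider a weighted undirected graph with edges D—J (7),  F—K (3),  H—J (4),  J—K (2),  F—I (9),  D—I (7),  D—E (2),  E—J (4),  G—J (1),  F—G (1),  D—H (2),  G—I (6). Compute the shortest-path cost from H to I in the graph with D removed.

Routes from H to I avoiding D:
H - J - K - F - I: 4 + 2 + 3 + 9 = 18
H - J - G - F - I: 4 + 1 + 1 + 9 = 15
H - J - K - F - G - I: 4 + 2 + 3 + 1 + 6 = 16
H - J - G - I: 4 + 1 + 6 = 11
Shortest: 11.

11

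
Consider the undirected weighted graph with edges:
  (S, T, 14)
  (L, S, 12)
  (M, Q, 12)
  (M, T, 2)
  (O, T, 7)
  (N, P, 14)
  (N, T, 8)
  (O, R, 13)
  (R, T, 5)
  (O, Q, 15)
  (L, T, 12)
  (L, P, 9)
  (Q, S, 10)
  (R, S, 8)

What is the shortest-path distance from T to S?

13

Some routes from T to S:
T - R - S: 5 + 8 = 13
T - S: 14
T - M - Q - S: 2 + 12 + 10 = 24
Best route has total 13.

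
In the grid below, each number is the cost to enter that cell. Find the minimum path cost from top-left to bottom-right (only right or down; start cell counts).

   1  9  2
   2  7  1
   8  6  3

Path [0,0] → [1,0] → [1,1] → [1,2] → [2,2]: 1 + 2 + 7 + 1 + 3 = 14.

14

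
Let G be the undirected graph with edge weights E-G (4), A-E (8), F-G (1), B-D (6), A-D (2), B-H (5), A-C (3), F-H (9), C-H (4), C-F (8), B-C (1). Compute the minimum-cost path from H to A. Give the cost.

7

Checking several routes:
H → C → B → D → A: 4 + 1 + 6 + 2 = 13
H → F → C → A: 9 + 8 + 3 = 20
H → B → C → A: 5 + 1 + 3 = 9
H → B → D → A: 5 + 6 + 2 = 13
H → C → A: 4 + 3 = 7
Best route has total 7.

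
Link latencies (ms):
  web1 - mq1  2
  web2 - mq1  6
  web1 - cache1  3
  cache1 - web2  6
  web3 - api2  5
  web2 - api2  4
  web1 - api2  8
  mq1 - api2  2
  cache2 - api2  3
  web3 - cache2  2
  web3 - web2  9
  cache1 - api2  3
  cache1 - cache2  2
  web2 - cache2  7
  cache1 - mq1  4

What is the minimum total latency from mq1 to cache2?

A few of the mq1→cache2 routes:
mq1 → api2 → cache2: 2 + 3 = 5
mq1 → cache1 → cache2: 4 + 2 = 6
mq1 → web1 → cache1 → cache2: 2 + 3 + 2 = 7
Best route has total 5 ms.

5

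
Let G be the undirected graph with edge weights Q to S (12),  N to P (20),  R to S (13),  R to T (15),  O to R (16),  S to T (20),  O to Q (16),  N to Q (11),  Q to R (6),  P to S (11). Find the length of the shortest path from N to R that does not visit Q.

44

Paths from N to R avoiding Q:
N → P → S → T → R: 20 + 11 + 20 + 15 = 66
N → P → S → R: 20 + 11 + 13 = 44
Best route has total 44.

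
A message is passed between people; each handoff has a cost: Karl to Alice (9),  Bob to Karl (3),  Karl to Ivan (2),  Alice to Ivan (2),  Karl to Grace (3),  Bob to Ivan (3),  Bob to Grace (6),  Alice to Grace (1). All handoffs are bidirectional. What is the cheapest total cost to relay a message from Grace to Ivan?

Comparing a few candidate routes:
Grace→Bob→Ivan: 6 + 3 = 9
Grace→Karl→Ivan: 3 + 2 = 5
Grace→Karl→Bob→Ivan: 3 + 3 + 3 = 9
Grace→Bob→Karl→Ivan: 6 + 3 + 2 = 11
Grace→Alice→Ivan: 1 + 2 = 3
Shortest: 3.

3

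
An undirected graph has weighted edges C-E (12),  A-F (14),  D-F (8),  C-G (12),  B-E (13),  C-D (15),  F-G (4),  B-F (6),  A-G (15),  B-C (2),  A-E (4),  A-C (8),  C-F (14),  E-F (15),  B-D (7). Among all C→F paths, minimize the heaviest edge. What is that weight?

A few of the C→F routes:
C → E → B → F: max(12, 13, 6) = 13
C → B → D → F: max(2, 7, 8) = 8
C → E → B → D → F: max(12, 13, 7, 8) = 13
C → G → F: max(12, 4) = 12
C → B → F: max(2, 6) = 6
Best route has worst link 6.

6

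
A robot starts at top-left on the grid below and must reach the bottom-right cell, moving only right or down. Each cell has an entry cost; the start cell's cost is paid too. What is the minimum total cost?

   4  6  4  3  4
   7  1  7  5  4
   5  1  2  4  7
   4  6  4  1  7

Take (0,0)→(0,1)→(1,1)→(2,1)→(2,2)→(2,3)→(3,3)→(3,4) for a total of 4 + 6 + 1 + 1 + 2 + 4 + 1 + 7 = 26.
(Top row then right column would cost 39.)

26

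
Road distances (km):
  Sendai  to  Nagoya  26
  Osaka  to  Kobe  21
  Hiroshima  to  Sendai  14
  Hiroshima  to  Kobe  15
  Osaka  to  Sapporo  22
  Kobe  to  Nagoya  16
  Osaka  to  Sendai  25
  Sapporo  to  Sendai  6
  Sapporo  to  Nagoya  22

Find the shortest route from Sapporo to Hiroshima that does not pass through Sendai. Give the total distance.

Candidate routes:
Sapporo→Nagoya→Kobe→Hiroshima: 22 + 16 + 15 = 53
Sapporo→Osaka→Kobe→Hiroshima: 22 + 21 + 15 = 58
The minimum is 53 km.

53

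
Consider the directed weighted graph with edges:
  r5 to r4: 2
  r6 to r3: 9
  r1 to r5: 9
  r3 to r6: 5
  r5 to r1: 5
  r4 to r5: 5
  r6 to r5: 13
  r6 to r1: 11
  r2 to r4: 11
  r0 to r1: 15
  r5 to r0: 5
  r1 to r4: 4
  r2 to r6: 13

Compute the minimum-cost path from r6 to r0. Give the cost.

Candidate routes:
r6 -> r1 -> r4 -> r5 -> r0: 11 + 4 + 5 + 5 = 25
r6 -> r1 -> r5 -> r0: 11 + 9 + 5 = 25
r6 -> r5 -> r0: 13 + 5 = 18
Shortest: 18.

18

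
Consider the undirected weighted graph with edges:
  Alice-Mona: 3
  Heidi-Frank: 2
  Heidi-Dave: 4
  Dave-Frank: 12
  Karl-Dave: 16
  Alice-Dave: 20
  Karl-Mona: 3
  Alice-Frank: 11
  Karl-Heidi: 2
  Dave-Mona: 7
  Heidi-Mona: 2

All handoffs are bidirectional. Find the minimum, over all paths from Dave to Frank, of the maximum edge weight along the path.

4

Comparing a few candidate routes:
Dave - Heidi - Mona - Alice - Frank: max(4, 2, 3, 11) = 11
Dave - Heidi - Karl - Mona - Alice - Frank: max(4, 2, 3, 3, 11) = 11
Dave - Heidi - Frank: max(4, 2) = 4
Dave - Mona - Karl - Heidi - Frank: max(7, 3, 2, 2) = 7
Dave - Mona - Heidi - Frank: max(7, 2, 2) = 7
Best route has worst link 4.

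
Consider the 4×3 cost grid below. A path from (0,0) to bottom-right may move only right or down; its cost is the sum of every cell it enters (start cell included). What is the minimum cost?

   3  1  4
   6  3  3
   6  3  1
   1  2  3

14

Best path: [0,0]→[0,1]→[1,1]→[1,2]→[2,2]→[3,2]
Cost: 3 + 1 + 3 + 3 + 1 + 3 = 14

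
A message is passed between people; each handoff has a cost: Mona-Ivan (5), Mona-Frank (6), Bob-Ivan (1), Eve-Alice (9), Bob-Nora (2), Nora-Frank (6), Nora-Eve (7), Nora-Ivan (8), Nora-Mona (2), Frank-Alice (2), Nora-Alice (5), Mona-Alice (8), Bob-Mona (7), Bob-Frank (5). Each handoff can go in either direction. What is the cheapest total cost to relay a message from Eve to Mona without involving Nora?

Paths from Eve to Mona avoiding Nora:
Eve→Alice→Mona: 9 + 8 = 17
Eve→Alice→Frank→Bob→Ivan→Mona: 9 + 2 + 5 + 1 + 5 = 22
Eve→Alice→Frank→Bob→Mona: 9 + 2 + 5 + 7 = 23
Eve→Alice→Frank→Mona: 9 + 2 + 6 = 17
Best route has total 17.

17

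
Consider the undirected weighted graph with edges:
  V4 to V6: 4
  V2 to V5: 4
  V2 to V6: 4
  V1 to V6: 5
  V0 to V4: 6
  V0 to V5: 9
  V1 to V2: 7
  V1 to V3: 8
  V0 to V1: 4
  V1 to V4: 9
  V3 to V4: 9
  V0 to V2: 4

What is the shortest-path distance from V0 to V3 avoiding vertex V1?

15

Routes from V0 to V3 avoiding V1:
V0 - V5 - V2 - V6 - V4 - V3: 9 + 4 + 4 + 4 + 9 = 30
V0 - V4 - V3: 6 + 9 = 15
V0 - V2 - V6 - V4 - V3: 4 + 4 + 4 + 9 = 21
Best route has total 15.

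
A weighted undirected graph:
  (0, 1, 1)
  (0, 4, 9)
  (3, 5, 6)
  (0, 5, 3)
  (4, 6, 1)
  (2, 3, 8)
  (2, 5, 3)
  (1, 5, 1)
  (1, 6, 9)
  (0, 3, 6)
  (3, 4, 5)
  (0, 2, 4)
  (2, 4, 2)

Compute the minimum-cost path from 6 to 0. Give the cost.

7

A few of the 6→0 routes:
6→4→0: 1 + 9 = 10
6→4→3→0: 1 + 5 + 6 = 12
6→4→2→0: 1 + 2 + 4 = 7
6→4→2→5→0: 1 + 2 + 3 + 3 = 9
6→4→2→5→1→0: 1 + 2 + 3 + 1 + 1 = 8
6→1→0: 9 + 1 = 10
Best route has total 7.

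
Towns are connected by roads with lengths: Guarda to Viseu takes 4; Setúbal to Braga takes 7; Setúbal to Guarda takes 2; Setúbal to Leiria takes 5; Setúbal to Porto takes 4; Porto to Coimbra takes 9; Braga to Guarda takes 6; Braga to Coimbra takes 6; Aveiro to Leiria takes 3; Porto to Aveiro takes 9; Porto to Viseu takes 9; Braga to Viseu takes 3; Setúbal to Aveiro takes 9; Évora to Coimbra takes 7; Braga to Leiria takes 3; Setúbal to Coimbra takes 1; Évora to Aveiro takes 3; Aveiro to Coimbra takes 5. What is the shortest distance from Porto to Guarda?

Comparing a few candidate routes:
Porto -> Aveiro -> Coimbra -> Setúbal -> Guarda: 9 + 5 + 1 + 2 = 17
Porto -> Coimbra -> Setúbal -> Guarda: 9 + 1 + 2 = 12
Porto -> Setúbal -> Guarda: 4 + 2 = 6
Porto -> Viseu -> Guarda: 9 + 4 = 13
The minimum is 6.

6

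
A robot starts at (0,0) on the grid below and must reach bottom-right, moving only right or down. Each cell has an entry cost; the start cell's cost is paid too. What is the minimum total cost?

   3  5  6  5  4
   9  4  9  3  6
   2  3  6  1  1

23

One optimal route is (0,0) → (0,1) → (1,1) → (2,1) → (2,2) → (2,3) → (2,4).
Its cost is 3 + 5 + 4 + 3 + 6 + 1 + 1 = 23.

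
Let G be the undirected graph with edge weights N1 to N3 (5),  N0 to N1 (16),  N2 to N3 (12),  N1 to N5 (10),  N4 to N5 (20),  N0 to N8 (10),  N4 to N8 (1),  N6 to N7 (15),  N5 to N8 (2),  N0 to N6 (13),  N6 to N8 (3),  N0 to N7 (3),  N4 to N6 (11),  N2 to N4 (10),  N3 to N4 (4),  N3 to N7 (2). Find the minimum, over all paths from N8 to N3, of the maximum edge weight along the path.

Comparing a few candidate routes:
N8-N0-N7-N3: max(10, 3, 2) = 10
N8-N5-N1-N3: max(2, 10, 5) = 10
N8-N6-N4-N3: max(3, 11, 4) = 11
N8-N4-N2-N3: max(1, 10, 12) = 12
N8-N4-N3: max(1, 4) = 4
The minimum achievable maximum is 4.

4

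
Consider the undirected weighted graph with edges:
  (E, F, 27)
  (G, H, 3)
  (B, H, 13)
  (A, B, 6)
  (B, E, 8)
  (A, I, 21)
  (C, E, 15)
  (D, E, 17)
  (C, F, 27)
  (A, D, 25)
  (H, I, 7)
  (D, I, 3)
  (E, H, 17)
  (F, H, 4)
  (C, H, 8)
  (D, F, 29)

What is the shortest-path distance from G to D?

Some routes from G to D:
G-H-I-D: 3 + 7 + 3 = 13
G-H-B-E-D: 3 + 13 + 8 + 17 = 41
G-H-C-E-D: 3 + 8 + 15 + 17 = 43
G-H-F-D: 3 + 4 + 29 = 36
G-H-E-D: 3 + 17 + 17 = 37
Shortest: 13.

13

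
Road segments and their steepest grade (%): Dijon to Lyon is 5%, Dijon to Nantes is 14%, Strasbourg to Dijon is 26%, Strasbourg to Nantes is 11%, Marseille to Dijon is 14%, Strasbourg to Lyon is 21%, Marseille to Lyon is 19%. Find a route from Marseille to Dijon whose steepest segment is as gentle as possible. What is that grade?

Paths from Marseille to Dijon:
Marseille → Lyon → Strasbourg → Nantes → Dijon: max(19, 21, 11, 14) = 21
Marseille → Dijon: max(14) = 14
Marseille → Lyon → Strasbourg → Dijon: max(19, 21, 26) = 26
Marseille → Lyon → Dijon: max(19, 5) = 19
The minimum achievable maximum is 14%.

14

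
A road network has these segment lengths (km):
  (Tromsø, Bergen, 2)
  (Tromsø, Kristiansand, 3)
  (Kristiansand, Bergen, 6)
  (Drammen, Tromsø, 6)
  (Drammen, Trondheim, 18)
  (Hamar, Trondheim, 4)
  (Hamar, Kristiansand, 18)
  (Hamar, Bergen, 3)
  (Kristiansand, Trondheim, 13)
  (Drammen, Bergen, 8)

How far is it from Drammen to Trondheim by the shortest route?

Comparing a few candidate routes:
Drammen → Tromsø → Kristiansand → Trondheim: 6 + 3 + 13 = 22
Drammen → Bergen → Hamar → Trondheim: 8 + 3 + 4 = 15
Drammen → Trondheim: 18
Drammen → Tromsø → Bergen → Hamar → Trondheim: 6 + 2 + 3 + 4 = 15
Best route has total 15 km.

15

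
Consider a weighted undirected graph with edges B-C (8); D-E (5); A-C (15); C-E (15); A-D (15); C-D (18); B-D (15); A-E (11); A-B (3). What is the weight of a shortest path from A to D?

Checking several routes:
A -> C -> D: 15 + 18 = 33
A -> B -> C -> E -> D: 3 + 8 + 15 + 5 = 31
A -> D: 15
A -> E -> D: 11 + 5 = 16
A -> B -> D: 3 + 15 = 18
A -> B -> C -> D: 3 + 8 + 18 = 29
The minimum is 15.

15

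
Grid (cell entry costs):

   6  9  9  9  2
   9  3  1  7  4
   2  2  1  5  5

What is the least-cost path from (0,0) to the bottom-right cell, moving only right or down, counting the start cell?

Best path: (0,0)→(0,1)→(1,1)→(1,2)→(2,2)→(2,3)→(2,4)
Cost: 6 + 9 + 3 + 1 + 1 + 5 + 5 = 30
(Top row then right column would cost 44.)

30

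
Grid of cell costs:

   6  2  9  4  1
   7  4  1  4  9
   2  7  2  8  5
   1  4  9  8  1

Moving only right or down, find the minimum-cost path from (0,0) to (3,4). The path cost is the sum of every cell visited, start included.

Best path: r0c0 r0c1 r1c1 r1c2 r2c2 r2c3 r2c4 r3c4
Cost: 6 + 2 + 4 + 1 + 2 + 8 + 5 + 1 = 29

29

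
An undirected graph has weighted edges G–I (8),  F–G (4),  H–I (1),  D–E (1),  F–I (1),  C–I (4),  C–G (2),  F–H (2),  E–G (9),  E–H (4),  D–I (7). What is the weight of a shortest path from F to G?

4

Checking several routes:
F → I → C → G: 1 + 4 + 2 = 7
F → I → G: 1 + 8 = 9
F → H → I → G: 2 + 1 + 8 = 11
F → G: 4
F → H → I → C → G: 2 + 1 + 4 + 2 = 9
The minimum is 4.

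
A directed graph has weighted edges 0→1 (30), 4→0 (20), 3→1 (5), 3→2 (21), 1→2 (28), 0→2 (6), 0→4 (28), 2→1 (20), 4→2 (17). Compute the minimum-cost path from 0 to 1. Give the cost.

Paths from 0 to 1:
0 -> 2 -> 1: 6 + 20 = 26
0 -> 1: 30
0 -> 4 -> 2 -> 1: 28 + 17 + 20 = 65
Best route has total 26.

26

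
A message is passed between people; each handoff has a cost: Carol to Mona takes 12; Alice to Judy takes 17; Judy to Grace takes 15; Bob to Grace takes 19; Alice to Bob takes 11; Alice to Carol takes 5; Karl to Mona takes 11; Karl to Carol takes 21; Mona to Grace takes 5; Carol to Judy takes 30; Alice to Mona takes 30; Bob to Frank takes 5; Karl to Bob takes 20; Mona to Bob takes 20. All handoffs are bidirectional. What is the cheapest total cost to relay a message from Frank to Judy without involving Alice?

39

Checking several routes:
Frank→Bob→Mona→Carol→Judy: 5 + 20 + 12 + 30 = 67
Frank→Bob→Karl→Mona→Grace→Judy: 5 + 20 + 11 + 5 + 15 = 56
Frank→Bob→Grace→Mona→Carol→Judy: 5 + 19 + 5 + 12 + 30 = 71
Frank→Bob→Mona→Grace→Judy: 5 + 20 + 5 + 15 = 45
Frank→Bob→Grace→Judy: 5 + 19 + 15 = 39
The minimum is 39.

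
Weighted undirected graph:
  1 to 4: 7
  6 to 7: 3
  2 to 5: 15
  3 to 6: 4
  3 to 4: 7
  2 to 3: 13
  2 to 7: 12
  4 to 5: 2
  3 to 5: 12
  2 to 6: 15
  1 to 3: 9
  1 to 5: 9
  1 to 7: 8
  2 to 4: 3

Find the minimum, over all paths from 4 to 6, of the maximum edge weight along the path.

7

Comparing a few candidate routes:
4 - 1 - 3 - 6: max(7, 9, 4) = 9
4 - 3 - 1 - 7 - 6: max(7, 9, 8, 3) = 9
4 - 3 - 6: max(7, 4) = 7
4 - 1 - 7 - 6: max(7, 8, 3) = 8
Best route has worst link 7.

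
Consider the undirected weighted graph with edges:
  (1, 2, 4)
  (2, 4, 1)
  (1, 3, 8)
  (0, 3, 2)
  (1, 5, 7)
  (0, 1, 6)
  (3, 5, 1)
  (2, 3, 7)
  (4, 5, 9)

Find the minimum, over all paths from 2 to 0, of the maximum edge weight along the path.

6

Some routes from 2 to 0:
2 -> 3 -> 5 -> 1 -> 0: max(7, 1, 7, 6) = 7
2 -> 1 -> 0: max(4, 6) = 6
2 -> 1 -> 5 -> 3 -> 0: max(4, 7, 1, 2) = 7
2 -> 3 -> 0: max(7, 2) = 7
2 -> 1 -> 3 -> 0: max(4, 8, 2) = 8
The minimum achievable maximum is 6.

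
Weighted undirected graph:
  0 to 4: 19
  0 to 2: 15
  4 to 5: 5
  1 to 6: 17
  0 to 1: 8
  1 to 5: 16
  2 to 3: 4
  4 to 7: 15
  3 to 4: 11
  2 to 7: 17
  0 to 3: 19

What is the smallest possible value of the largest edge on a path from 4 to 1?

15

Paths from 4 to 1:
4 → 0 → 1: max(19, 8) = 19
4 → 3 → 0 → 1: max(11, 19, 8) = 19
4 → 3 → 2 → 0 → 1: max(11, 4, 15, 8) = 15
4 → 5 → 1: max(5, 16) = 16
4 → 7 → 2 → 3 → 0 → 1: max(15, 17, 4, 19, 8) = 19
4 → 7 → 2 → 0 → 1: max(15, 17, 15, 8) = 17
Best route has worst link 15.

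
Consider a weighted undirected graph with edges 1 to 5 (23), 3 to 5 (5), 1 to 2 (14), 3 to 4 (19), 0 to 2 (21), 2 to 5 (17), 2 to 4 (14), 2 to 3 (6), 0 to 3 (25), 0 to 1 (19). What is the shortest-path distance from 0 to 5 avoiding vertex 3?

38

Paths from 0 to 5 avoiding 3:
0-2-5: 21 + 17 = 38
0-1-2-5: 19 + 14 + 17 = 50
0-2-1-5: 21 + 14 + 23 = 58
0-1-5: 19 + 23 = 42
The minimum is 38.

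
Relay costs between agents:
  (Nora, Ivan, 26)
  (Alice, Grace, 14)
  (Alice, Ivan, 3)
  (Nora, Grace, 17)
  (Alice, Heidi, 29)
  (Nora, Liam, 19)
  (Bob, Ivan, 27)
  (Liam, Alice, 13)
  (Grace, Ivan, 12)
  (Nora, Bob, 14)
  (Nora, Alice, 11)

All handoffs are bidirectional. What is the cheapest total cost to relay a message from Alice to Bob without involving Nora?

Paths from Alice to Bob avoiding Nora:
Alice-Grace-Ivan-Bob: 14 + 12 + 27 = 53
Alice-Ivan-Bob: 3 + 27 = 30
Best route has total 30.

30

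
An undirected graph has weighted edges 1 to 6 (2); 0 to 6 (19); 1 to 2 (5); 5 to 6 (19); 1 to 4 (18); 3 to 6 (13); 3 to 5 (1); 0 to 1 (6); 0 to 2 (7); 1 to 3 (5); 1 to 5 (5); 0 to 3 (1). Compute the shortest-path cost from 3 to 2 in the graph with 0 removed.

Paths from 3 to 2 avoiding 0:
3-6-5-1-2: 13 + 19 + 5 + 5 = 42
3-6-1-2: 13 + 2 + 5 = 20
3-5-1-2: 1 + 5 + 5 = 11
3-5-6-1-2: 1 + 19 + 2 + 5 = 27
3-1-2: 5 + 5 = 10
Best route has total 10.

10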